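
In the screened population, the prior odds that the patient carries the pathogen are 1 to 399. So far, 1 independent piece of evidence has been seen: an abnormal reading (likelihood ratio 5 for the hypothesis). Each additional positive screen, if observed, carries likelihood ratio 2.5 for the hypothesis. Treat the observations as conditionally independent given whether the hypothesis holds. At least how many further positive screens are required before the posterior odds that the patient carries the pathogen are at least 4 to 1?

Prior odds = 1/399.
Bayes factor of the evidence already in hand = 5.
Odds after that evidence = (1/399) × 5 = 5/399.
Target odds = 4.
Need 2.5ⁿ ≥ 4 ÷ (5/399) = 319.2.
2.5⁶ = 244.140625 falls short of 319.2 but 2.5⁷ = 610.3515625 reaches it, so n = 7.

7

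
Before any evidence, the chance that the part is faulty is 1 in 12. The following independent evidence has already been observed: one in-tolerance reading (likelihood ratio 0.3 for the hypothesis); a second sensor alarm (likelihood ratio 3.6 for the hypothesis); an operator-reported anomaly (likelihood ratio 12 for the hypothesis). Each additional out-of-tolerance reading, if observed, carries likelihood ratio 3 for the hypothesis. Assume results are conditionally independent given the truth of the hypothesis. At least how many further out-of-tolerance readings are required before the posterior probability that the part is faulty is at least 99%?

5

Prior odds = (1/12)/(11/12) = 1/11.
Combined Bayes factor of the evidence already in hand = 0.3 × 3.6 × 12 = 12.96.
Odds after that evidence = (1/11) × 12.96 = 324/275.
Target odds = 0.99/0.01 = 99.
Need 3ⁿ ≥ 99 ÷ (324/275) = 3025/36.
3⁴ = 81 falls short of 3025/36 but 3⁵ = 243 reaches it, so n = 5.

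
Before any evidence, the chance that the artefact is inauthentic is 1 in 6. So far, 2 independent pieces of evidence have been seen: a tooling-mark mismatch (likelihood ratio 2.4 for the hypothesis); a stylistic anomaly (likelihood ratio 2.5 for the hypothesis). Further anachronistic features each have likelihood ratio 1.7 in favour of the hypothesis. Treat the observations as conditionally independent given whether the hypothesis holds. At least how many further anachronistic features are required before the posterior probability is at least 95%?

6

Prior odds = (1/6)/(5/6) = 0.2.
Combined Bayes factor of the evidence already in hand = 2.4 × 2.5 = 6.
Odds after that evidence = 0.2 × 6 = 1.2.
Target odds = 0.95/0.05 = 19.
Need 1.7ⁿ ≥ 19 ÷ 1.2 = 95/6.
1.7⁵ = 1419857/100000 falls short of 95/6 but 1.7⁶ = 24137569/1000000 reaches it, so n = 6.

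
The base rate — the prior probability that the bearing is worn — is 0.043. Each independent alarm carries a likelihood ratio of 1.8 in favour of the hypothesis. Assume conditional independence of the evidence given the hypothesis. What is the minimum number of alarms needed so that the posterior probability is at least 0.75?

Prior odds: 0.043 ÷ 0.957 = 43/957.
Likelihood ratio per alarm = 1.8.
Target odds: 0.75 ÷ 0.25 = 3.
Need (43/957) × 1.8ⁿ ≥ 3, i.e. 1.8ⁿ ≥ 2871/43.
1.8⁷ = 4782969/78125 falls short of 2871/43 but 1.8⁸ = 43046721/390625 reaches it, so n = 8.

8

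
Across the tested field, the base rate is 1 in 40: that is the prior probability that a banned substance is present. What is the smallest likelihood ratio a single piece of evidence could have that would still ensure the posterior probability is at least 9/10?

Prior odds = 0.025/0.975 = 1/39.
Target odds = 0.9/0.1 = 9.
Required Bayes factor = 9 ÷ (1/39) = 351.

351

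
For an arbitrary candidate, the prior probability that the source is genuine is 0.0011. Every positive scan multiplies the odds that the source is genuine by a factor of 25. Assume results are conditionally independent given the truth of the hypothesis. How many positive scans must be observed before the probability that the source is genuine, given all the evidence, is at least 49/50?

Prior odds: 0.0011 ÷ 0.9989 = 11/9989.
Likelihood ratio per positive scan = 25.
Target odds: 0.98 ÷ 0.02 = 49.
Require 25ⁿ ≥ 49 ÷ (11/9989) = 489461/11.
25³ = 15625 falls short of 489461/11 but 25⁴ = 390625 reaches it, so n = 4.

4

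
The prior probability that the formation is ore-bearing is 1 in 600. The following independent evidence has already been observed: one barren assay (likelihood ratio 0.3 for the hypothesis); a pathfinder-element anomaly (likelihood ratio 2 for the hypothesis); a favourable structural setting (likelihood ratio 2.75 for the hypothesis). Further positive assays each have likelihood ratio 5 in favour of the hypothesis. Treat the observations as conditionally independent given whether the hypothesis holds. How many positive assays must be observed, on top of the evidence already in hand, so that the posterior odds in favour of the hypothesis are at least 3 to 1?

Prior odds = (1/600)/(599/600) = 1/599.
Combined Bayes factor of the evidence already in hand = 0.3 × 2 × 2.75 = 1.65.
Odds after that evidence = (1/599) × 1.65 = 33/11980.
Target odds = 3.
Need 5ⁿ ≥ 3 ÷ (33/11980) = 11980/11.
5⁴ = 625 falls short of 11980/11 but 5⁵ = 3125 reaches it, so n = 5.

5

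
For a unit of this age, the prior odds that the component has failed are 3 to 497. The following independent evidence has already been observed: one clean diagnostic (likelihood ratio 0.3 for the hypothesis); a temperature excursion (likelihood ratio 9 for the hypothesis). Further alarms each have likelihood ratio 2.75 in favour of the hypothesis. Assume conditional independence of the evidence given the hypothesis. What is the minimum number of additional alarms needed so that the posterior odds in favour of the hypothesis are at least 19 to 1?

Prior odds = 3/497.
Combined Bayes factor of the evidence already in hand = 0.3 × 9 = 2.7.
Odds after that evidence = (3/497) × 2.7 = 81/4970.
Target odds = 19.
Need 2.75ⁿ ≥ 19 ÷ (81/4970) = 94430/81.
2.75⁶ = 1771561/4096 falls short of 94430/81 but 2.75⁷ = 19487171/16384 reaches it, so n = 7.

7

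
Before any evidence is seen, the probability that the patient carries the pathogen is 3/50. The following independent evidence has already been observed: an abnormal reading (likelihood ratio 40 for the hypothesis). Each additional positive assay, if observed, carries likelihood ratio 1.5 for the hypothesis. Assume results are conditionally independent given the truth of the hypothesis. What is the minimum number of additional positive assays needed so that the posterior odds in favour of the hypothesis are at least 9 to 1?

4

Prior odds = 0.06/0.94 = 3/47.
Bayes factor of the evidence already in hand = 40.
Odds after that evidence = (3/47) × 40 = 120/47.
Target odds = 9.
Need 1.5ⁿ ≥ 9 ÷ (120/47) = 3.525.
1.5³ = 3.375 falls short of 3.525 but 1.5⁴ = 5.0625 reaches it, so n = 4.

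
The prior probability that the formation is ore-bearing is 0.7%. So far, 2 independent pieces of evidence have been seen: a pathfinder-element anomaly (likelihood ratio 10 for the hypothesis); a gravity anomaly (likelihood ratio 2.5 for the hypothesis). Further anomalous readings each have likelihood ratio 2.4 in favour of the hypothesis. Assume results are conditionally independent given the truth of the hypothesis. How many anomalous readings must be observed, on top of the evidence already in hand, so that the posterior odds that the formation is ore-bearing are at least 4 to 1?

Prior odds = 0.007/0.993 = 7/993.
Combined Bayes factor of the evidence already in hand = 10 × 2.5 = 25.
Odds after that evidence = (7/993) × 25 = 175/993.
Target odds = 4.
Need 2.4ⁿ ≥ 4 ÷ (175/993) = 3972/175.
2.4³ = 13.824 falls short of 3972/175 but 2.4⁴ = 33.1776 reaches it, so n = 4.

4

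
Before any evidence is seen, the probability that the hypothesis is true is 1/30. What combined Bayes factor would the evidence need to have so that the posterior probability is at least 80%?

116

Prior odds = (1/30)/(29/30) = 1/29.
Target odds = 0.8/0.2 = 4.
Required Bayes factor = 4 ÷ (1/29) = 116.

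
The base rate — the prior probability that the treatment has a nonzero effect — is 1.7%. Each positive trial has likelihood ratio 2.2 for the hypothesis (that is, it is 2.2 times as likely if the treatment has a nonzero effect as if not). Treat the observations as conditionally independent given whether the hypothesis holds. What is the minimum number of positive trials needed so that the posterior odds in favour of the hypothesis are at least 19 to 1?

Prior odds: 0.017 ÷ 0.983 = 17/983.
Likelihood ratio per positive trial = 2.2.
Target odds = 19.
Need (17/983) × 2.2ⁿ ≥ 19, i.e. 2.2ⁿ ≥ 18677/17.
2.2⁸ = 214358881/390625 falls short of 18677/17 but 2.2⁹ ≈1207.27 reaches it, so n = 9.

9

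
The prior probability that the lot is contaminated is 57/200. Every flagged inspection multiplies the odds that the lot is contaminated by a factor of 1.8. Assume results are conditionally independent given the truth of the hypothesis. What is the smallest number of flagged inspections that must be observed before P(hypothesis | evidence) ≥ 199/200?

Prior odds: 0.285 ÷ 0.715 = 57/143.
Likelihood ratio per flagged inspection = 1.8.
Target posterior odds = 0.995/0.005 = 199.
Need (57/143) × 1.8ⁿ ≥ 199, i.e. 1.8ⁿ ≥ 28457/57.
1.8¹⁰ ≈357.047 falls short of 28457/57 but 1.8¹¹ ≈642.684 reaches it, so n = 11.

11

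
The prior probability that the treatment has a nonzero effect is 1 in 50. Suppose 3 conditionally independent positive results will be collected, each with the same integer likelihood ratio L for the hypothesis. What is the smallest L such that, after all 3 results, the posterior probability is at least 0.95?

Prior odds = 0.02/0.98 = 1/49.
Target odds = 0.95/0.05 = 19.
Need L³ ≥ 19 ÷ (1/49) = 931.
9³ = 729 < 931 ≤ 1000 = 10³, so L = 10.

10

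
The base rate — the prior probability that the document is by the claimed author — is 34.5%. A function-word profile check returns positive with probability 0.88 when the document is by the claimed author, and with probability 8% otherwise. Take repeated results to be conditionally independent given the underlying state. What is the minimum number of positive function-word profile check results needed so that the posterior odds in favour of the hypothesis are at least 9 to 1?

2

Prior odds = 0.345/0.655 = 69/131.
Likelihood ratio of a positive result = 0.88/0.08 = 11.
Target odds = 9.
Require 11ⁿ ≥ 9 ÷ (69/131) = 393/23.
11¹ = 11 falls short of 393/23 but 11² = 121 reaches it, so n = 2.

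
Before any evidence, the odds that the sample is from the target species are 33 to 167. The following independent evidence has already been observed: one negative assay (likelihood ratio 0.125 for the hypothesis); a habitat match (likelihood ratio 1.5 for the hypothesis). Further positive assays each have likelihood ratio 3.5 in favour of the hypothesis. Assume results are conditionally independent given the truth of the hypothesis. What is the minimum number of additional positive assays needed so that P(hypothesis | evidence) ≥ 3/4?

Prior odds = 33/167.
Combined Bayes factor of the evidence already in hand = 0.125 × 1.5 = 0.1875.
Odds after that evidence = (33/167) × 0.1875 = 99/2672.
Target odds = 0.75/0.25 = 3.
Need 3.5ⁿ ≥ 3 ÷ (99/2672) = 2672/33.
3.5³ = 42.875 falls short of 2672/33 but 3.5⁴ = 150.0625 reaches it, so n = 4.

4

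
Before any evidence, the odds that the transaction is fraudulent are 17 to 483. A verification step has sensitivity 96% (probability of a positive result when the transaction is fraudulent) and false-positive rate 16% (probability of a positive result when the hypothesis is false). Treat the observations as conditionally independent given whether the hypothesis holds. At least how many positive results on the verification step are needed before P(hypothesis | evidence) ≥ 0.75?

Prior odds = 17/483.
Likelihood ratio of a positive result = 0.96/0.16 = 6.
Target odds: 0.75 ÷ 0.25 = 3.
Require 6ⁿ ≥ 3 ÷ (17/483) = 1449/17.
6² = 36 falls short of 1449/17 but 6³ = 216 reaches it, so n = 3.

3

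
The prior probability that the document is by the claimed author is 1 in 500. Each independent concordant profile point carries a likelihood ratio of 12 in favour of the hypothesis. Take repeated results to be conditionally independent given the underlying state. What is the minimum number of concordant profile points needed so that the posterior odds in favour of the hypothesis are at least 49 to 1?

5

Prior odds: 0.002 ÷ 0.998 = 1/499.
Likelihood ratio per concordant profile point = 12.
Target odds = 49.
Require 12ⁿ ≥ 49 ÷ (1/499) = 24451.
12⁴ = 20736 falls short of 24451 but 12⁵ = 248832 reaches it, so n = 5.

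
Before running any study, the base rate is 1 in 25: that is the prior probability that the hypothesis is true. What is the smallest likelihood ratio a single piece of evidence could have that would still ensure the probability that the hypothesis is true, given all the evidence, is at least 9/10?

216

Prior odds = 0.04/0.96 = 1/24.
Target odds = 0.9/0.1 = 9.
Required Bayes factor = 9 ÷ (1/24) = 216.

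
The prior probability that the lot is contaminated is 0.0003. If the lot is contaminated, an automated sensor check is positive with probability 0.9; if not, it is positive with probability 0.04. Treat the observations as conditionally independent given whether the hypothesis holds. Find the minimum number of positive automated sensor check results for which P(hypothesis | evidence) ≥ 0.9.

Prior odds: 0.0003 ÷ 0.9997 = 3/9997.
Likelihood ratio of a positive = 0.9/0.04 = 22.5.
Target odds: 0.9 ÷ 0.1 = 9.
Need (3/9997) × 22.5ⁿ ≥ 9, i.e. 22.5ⁿ ≥ 29991.
22.5³ = 11390.625 falls short of 29991 but 22.5⁴ = 256289.0625 reaches it, so n = 4.

4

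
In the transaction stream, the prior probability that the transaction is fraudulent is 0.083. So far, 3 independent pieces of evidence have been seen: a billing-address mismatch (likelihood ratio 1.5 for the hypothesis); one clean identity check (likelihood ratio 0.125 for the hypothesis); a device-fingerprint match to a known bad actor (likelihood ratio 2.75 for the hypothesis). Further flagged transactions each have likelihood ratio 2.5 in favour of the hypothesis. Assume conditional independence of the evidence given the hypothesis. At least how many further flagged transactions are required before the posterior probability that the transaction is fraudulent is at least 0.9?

Prior odds = 0.083/0.917 = 83/917.
Combined Bayes factor of the evidence already in hand = 1.5 × 0.125 × 2.75 = 0.515625.
Odds after that evidence = (83/917) × 0.515625 = 2739/58688.
Target odds = 0.9/0.1 = 9.
Need 2.5ⁿ ≥ 9 ÷ (2739/58688) = 176064/913.
2.5⁵ = 97.65625 falls short of 176064/913 but 2.5⁶ = 244.140625 reaches it, so n = 6.

6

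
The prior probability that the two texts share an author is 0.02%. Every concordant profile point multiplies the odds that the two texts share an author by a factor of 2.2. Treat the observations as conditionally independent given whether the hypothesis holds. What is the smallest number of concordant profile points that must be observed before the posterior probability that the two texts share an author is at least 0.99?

Prior odds = 0.0002/0.9998 = 1/4999.
Likelihood ratio per concordant profile point = 2.2.
Target posterior odds = 0.99/0.01 = 99.
Require 2.2ⁿ ≥ 99 ÷ (1/4999) = 494901.
2.2¹⁶ ≈301136 falls short of 494901 but 2.2¹⁷ ≈662500 reaches it, so n = 17.

17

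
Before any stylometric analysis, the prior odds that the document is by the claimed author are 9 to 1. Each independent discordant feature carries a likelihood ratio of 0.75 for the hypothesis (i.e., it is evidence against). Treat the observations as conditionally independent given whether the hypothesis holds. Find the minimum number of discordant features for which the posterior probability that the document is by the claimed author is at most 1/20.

18

Prior odds = 9.
Likelihood ratio per discordant feature = 0.75.
Target odds: 0.05 ÷ 0.95 = 1/19.
Need 9 × 0.75ⁿ ≤ 1/19, i.e. 0.75ⁿ ≤ 1/171.
0.75¹⁷ ≈0.00751695 is still above 1/171 but 0.75¹⁸ ≈0.00563771 is at or below it, so n = 18.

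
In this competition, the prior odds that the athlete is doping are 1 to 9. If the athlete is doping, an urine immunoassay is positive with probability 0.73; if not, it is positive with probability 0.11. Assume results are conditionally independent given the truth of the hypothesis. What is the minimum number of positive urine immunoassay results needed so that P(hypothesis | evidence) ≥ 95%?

Prior odds = 1/9.
Likelihood ratio of a positive = 0.73/0.11 = 73/11.
Target odds: 0.95 ÷ 0.05 = 19.
Need (1/9) × (73/11)ⁿ ≥ 19, i.e. (73/11)ⁿ ≥ 171.
(73/11)² = 5329/121 falls short of 171 but (73/11)³ = 389017/1331 reaches it, so n = 3.

3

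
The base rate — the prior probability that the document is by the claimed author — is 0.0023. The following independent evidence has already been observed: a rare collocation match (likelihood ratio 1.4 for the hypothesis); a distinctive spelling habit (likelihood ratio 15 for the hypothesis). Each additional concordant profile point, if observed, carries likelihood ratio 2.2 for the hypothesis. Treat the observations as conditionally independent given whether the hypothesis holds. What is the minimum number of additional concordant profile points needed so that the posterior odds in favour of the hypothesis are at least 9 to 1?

7

Prior odds = 0.0023/0.9977 = 23/9977.
Combined Bayes factor of the evidence already in hand = 1.4 × 15 = 21.
Odds after that evidence = (23/9977) × 21 = 483/9977.
Target odds = 9.
Need 2.2ⁿ ≥ 9 ÷ (483/9977) = 29931/161.
2.2⁶ = 1771561/15625 falls short of 29931/161 but 2.2⁷ = 19487171/78125 reaches it, so n = 7.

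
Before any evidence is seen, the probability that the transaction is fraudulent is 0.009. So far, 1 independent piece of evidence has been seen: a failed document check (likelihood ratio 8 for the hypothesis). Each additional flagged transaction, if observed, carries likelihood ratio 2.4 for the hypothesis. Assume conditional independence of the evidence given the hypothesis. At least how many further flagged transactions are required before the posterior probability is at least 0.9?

6

Prior odds = 0.009/0.991 = 9/991.
Bayes factor of the evidence already in hand = 8.
Odds after that evidence = (9/991) × 8 = 72/991.
Target odds = 0.9/0.1 = 9.
Need 2.4ⁿ ≥ 9 ÷ (72/991) = 123.875.
2.4⁵ = 79.62624 falls short of 123.875 but 2.4⁶ = 2985984/15625 reaches it, so n = 6.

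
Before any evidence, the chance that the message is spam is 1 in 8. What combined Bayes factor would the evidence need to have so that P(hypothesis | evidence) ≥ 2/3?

14

Prior odds = 0.125/0.875 = 1/7.
Target odds = (2/3)/(1/3) = 2.
Required Bayes factor = 2 ÷ (1/7) = 14.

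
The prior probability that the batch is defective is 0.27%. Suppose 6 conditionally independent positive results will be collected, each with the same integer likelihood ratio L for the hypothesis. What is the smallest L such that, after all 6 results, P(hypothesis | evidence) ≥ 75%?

Prior odds = 0.0027/0.9973 = 27/9973.
Target odds = 0.75/0.25 = 3.
Need L⁶ ≥ 3 ÷ (27/9973) = 9973/9.
3⁶ = 729 < 9973/9 ≤ 4096 = 4⁶, so L = 4.

4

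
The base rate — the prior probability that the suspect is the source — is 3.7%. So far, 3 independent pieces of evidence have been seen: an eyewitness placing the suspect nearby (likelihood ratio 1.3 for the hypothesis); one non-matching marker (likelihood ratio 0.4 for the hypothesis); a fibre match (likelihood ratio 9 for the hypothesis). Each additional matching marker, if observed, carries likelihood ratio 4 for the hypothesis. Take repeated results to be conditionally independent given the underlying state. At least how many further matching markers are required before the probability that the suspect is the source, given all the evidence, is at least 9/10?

Prior odds = 0.037/0.963 = 37/963.
Combined Bayes factor of the evidence already in hand = 1.3 × 0.4 × 9 = 4.68.
Odds after that evidence = (37/963) × 4.68 = 481/2675.
Target odds = 0.9/0.1 = 9.
Need 4ⁿ ≥ 9 ÷ (481/2675) = 24075/481.
4² = 16 falls short of 24075/481 but 4³ = 64 reaches it, so n = 3.

3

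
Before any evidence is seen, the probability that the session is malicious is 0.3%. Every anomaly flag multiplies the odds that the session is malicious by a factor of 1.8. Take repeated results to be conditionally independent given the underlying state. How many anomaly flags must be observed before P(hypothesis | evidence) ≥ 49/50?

17

Prior odds = 0.003/0.997 = 3/997.
Likelihood ratio per anomaly flag = 1.8.
Target odds: 0.98 ÷ 0.02 = 49.
Require 1.8ⁿ ≥ 49 ÷ (3/997) = 48853/3.
1.8¹⁶ ≈12144 falls short of 48853/3 but 1.8¹⁷ ≈21859.1 reaches it, so n = 17.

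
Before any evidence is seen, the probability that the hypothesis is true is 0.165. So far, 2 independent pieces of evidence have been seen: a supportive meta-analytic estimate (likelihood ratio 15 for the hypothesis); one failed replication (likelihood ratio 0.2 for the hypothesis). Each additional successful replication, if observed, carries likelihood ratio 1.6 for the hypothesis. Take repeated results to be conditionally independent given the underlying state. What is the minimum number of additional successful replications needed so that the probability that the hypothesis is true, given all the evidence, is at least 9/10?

Prior odds = 0.165/0.835 = 33/167.
Combined Bayes factor of the evidence already in hand = 15 × 0.2 = 3.
Odds after that evidence = (33/167) × 3 = 99/167.
Target odds = 0.9/0.1 = 9.
Need 1.6ⁿ ≥ 9 ÷ (99/167) = 167/11.
1.6⁵ = 10.48576 falls short of 167/11 but 1.6⁶ = 262144/15625 reaches it, so n = 6.

6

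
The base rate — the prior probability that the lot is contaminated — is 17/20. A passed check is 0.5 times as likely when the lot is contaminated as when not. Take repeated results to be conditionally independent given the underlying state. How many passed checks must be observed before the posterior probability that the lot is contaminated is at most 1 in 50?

Prior odds = 0.85/0.15 = 17/3.
Likelihood ratio per passed check = 0.5.
Target posterior odds = 0.02/0.98 = 1/49.
Require 0.5ⁿ ≤ 1/49 ÷ (17/3) = 3/833.
0.5⁸ = 0.00390625 is still above 3/833 but 0.5⁹ = 0.001953125 is at or below it, so n = 9.

9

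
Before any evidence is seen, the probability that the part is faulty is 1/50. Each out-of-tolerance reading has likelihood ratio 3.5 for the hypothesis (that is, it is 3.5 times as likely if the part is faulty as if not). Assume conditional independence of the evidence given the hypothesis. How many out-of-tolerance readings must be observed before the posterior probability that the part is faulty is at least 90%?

Prior odds = 0.02/0.98 = 1/49.
Likelihood ratio per out-of-tolerance reading = 3.5.
Target posterior odds = 0.9/0.1 = 9.
Need (1/49) × 3.5ⁿ ≥ 9, i.e. 3.5ⁿ ≥ 441.
3.5⁴ = 150.0625 falls short of 441 but 3.5⁵ = 525.21875 reaches it, so n = 5.

5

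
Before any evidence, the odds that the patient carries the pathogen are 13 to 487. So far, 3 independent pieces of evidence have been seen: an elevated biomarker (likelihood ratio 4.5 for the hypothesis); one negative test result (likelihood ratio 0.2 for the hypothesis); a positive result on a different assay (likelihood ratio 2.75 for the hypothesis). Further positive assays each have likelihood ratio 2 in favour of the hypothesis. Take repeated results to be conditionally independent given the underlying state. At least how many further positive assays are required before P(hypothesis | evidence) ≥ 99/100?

11

Prior odds = 13/487.
Combined Bayes factor of the evidence already in hand = 4.5 × 0.2 × 2.75 = 2.475.
Odds after that evidence = (13/487) × 2.475 = 1287/19480.
Target odds = 0.99/0.01 = 99.
Need 2ⁿ ≥ 99 ÷ (1287/19480) = 19480/13.
2¹⁰ = 1024 falls short of 19480/13 but 2¹¹ = 2048 reaches it, so n = 11.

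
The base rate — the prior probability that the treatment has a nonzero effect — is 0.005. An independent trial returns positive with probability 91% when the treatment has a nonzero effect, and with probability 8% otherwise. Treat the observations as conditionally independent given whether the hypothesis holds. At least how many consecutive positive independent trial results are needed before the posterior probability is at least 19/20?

4

Prior odds = 0.005/0.995 = 1/199.
Likelihood ratio of a positive result = 0.91/0.08 = 11.375.
Target odds: 0.95 ÷ 0.05 = 19.
Need (1/199) × 11.375ⁿ ≥ 19, i.e. 11.375ⁿ ≥ 3781.
11.375³ = 753571/512 falls short of 3781 but 11.375⁴ = 68574961/4096 reaches it, so n = 4.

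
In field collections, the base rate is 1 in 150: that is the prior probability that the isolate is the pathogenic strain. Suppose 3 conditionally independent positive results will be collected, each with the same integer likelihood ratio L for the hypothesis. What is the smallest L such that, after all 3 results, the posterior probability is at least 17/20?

10

Prior odds = (1/150)/(149/150) = 1/149.
Target odds = 0.85/0.15 = 17/3.
Need L³ ≥ 17/3 ÷ (1/149) = 2533/3.
9³ = 729 < 2533/3 ≤ 1000 = 10³, so L = 10.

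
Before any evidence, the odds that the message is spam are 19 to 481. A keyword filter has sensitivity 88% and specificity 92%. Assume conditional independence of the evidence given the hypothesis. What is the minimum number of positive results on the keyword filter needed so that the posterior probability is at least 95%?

3

Prior odds = 19/481.
False-positive rate = 1 − 0.92 = 0.08; likelihood ratio of a positive = 0.88/0.08 = 11.
Target odds: 0.95 ÷ 0.05 = 19.
Require 11ⁿ ≥ 19 ÷ (19/481) = 481.
11² = 121 falls short of 481 but 11³ = 1331 reaches it, so n = 3.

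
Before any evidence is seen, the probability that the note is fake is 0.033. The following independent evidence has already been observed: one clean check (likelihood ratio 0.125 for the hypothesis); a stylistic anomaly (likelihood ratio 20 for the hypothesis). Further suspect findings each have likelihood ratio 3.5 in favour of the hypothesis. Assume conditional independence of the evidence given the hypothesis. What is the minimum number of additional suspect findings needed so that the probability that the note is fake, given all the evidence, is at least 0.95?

5

Prior odds = 0.033/0.967 = 33/967.
Combined Bayes factor of the evidence already in hand = 0.125 × 20 = 2.5.
Odds after that evidence = (33/967) × 2.5 = 165/1934.
Target odds = 0.95/0.05 = 19.
Need 3.5ⁿ ≥ 19 ÷ (165/1934) = 36746/165.
3.5⁴ = 150.0625 falls short of 36746/165 but 3.5⁵ = 525.21875 reaches it, so n = 5.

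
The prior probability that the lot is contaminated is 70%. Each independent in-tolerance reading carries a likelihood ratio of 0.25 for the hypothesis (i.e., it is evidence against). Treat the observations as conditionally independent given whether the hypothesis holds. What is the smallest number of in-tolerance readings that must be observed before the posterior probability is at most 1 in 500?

Prior odds = 0.7/0.3 = 7/3.
Likelihood ratio per in-tolerance reading = 0.25.
Target odds: 0.002 ÷ 0.998 = 1/499.
Require 0.25ⁿ ≤ 1/499 ÷ (7/3) = 3/3493.
0.25⁵ = 1/1024 is still above 3/3493 but 0.25⁶ = 1/4096 is at or below it, so n = 6.

6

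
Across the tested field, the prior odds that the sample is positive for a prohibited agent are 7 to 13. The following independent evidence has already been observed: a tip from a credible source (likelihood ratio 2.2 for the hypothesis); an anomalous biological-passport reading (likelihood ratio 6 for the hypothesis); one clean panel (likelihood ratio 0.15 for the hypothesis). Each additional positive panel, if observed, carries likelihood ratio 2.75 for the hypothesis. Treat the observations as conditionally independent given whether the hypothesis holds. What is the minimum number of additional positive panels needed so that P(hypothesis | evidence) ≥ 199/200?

6

Prior odds = 7/13.
Combined Bayes factor of the evidence already in hand = 2.2 × 6 × 0.15 = 1.98.
Odds after that evidence = (7/13) × 1.98 = 693/650.
Target odds = 0.995/0.005 = 199.
Need 2.75ⁿ ≥ 199 ÷ (693/650) = 129350/693.
2.75⁵ = 161051/1024 falls short of 129350/693 but 2.75⁶ = 1771561/4096 reaches it, so n = 6.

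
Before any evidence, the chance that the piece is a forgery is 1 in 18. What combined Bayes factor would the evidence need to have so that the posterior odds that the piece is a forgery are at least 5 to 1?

85

Prior odds = (1/18)/(17/18) = 1/17.
Target odds = 5.
Required Bayes factor = 5 ÷ (1/17) = 85.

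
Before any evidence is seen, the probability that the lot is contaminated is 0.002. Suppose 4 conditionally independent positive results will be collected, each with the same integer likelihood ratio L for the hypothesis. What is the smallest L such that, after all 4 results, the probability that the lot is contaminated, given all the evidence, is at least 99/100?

Prior odds = 0.002/0.998 = 1/499.
Target odds = 0.99/0.01 = 99.
Need L⁴ ≥ 99 ÷ (1/499) = 49401.
14⁴ = 38416 < 49401 ≤ 50625 = 15⁴, so L = 15.

15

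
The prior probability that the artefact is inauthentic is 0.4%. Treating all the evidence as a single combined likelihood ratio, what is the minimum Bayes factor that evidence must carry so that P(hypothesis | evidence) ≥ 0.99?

Prior odds = 0.004/0.996 = 1/249.
Target odds = 0.99/0.01 = 99.
Required Bayes factor = 99 ÷ (1/249) = 24651.

24651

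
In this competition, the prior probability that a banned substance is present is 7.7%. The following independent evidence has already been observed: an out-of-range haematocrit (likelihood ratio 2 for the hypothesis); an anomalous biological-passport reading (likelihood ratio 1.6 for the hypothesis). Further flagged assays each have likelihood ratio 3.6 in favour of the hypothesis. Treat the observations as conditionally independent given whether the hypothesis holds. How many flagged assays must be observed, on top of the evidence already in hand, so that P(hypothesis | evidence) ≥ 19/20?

4

Prior odds = 0.077/0.923 = 77/923.
Combined Bayes factor of the evidence already in hand = 2 × 1.6 = 3.2.
Odds after that evidence = (77/923) × 3.2 = 1232/4615.
Target odds = 0.95/0.05 = 19.
Need 3.6ⁿ ≥ 19 ÷ (1232/4615) = 87685/1232.
3.6³ = 46.656 falls short of 87685/1232 but 3.6⁴ = 167.9616 reaches it, so n = 4.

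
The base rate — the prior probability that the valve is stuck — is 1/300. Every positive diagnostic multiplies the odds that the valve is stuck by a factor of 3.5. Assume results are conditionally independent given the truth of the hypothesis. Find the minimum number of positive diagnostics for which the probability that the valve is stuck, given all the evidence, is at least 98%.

8

Prior odds = (1/300)/(299/300) = 1/299.
Likelihood ratio per positive diagnostic = 3.5.
Target odds: 0.98 ÷ 0.02 = 49.
Need (1/299) × 3.5ⁿ ≥ 49, i.e. 3.5ⁿ ≥ 14651.
3.5⁷ = 823543/128 falls short of 14651 but 3.5⁸ = 5764801/256 reaches it, so n = 8.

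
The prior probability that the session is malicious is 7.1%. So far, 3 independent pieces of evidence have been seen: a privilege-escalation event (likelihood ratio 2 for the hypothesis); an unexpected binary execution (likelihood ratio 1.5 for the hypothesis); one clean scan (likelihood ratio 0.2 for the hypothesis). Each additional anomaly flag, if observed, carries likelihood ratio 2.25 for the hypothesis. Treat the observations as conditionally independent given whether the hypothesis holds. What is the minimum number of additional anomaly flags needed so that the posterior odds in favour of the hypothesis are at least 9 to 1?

7

Prior odds = 0.071/0.929 = 71/929.
Combined Bayes factor of the evidence already in hand = 2 × 1.5 × 0.2 = 0.6.
Odds after that evidence = (71/929) × 0.6 = 213/4645.
Target odds = 9.
Need 2.25ⁿ ≥ 9 ÷ (213/4645) = 13935/71.
2.25⁶ = 531441/4096 falls short of 13935/71 but 2.25⁷ = 4782969/16384 reaches it, so n = 7.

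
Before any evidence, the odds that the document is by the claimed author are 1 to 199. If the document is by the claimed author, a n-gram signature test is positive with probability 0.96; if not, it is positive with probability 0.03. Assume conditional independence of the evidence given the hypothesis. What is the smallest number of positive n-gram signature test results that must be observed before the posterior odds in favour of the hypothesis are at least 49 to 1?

3

Prior odds = 1/199.
Likelihood ratio of a positive = 0.96/0.03 = 32.
Target odds = 49.
Require 32ⁿ ≥ 49 ÷ (1/199) = 9751.
32² = 1024 falls short of 9751 but 32³ = 32768 reaches it, so n = 3.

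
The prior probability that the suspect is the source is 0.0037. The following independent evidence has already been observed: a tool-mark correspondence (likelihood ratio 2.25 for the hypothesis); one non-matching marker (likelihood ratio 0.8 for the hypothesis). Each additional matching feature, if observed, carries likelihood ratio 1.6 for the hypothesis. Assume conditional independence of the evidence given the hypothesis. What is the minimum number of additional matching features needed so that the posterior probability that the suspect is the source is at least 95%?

17

Prior odds = 0.0037/0.9963 = 37/9963.
Combined Bayes factor of the evidence already in hand = 2.25 × 0.8 = 1.8.
Odds after that evidence = (37/9963) × 1.8 = 37/5535.
Target odds = 0.95/0.05 = 19.
Need 1.6ⁿ ≥ 19 ÷ (37/5535) = 105165/37.
1.6¹⁶ ≈1844.67 falls short of 105165/37 but 1.6¹⁷ ≈2951.48 reaches it, so n = 17.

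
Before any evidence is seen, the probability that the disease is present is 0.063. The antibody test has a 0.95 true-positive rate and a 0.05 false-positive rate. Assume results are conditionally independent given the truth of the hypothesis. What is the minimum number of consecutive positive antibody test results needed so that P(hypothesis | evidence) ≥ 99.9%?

4

Prior odds = 0.063/0.937 = 63/937.
Likelihood ratio of a positive result = 0.95/0.05 = 19.
Target posterior odds = 0.999/0.001 = 999.
Need (63/937) × 19ⁿ ≥ 999, i.e. 19ⁿ ≥ 104007/7.
19³ = 6859 falls short of 104007/7 but 19⁴ = 130321 reaches it, so n = 4.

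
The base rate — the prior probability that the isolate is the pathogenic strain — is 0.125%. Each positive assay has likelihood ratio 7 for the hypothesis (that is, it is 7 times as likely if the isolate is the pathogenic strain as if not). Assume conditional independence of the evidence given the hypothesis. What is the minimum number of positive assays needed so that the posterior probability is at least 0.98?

6

Prior odds: 0.00125 ÷ 0.99875 = 1/799.
Likelihood ratio per positive assay = 7.
Target posterior odds = 0.98/0.02 = 49.
Need (1/799) × 7ⁿ ≥ 49, i.e. 7ⁿ ≥ 39151.
7⁵ = 16807 falls short of 39151 but 7⁶ = 117649 reaches it, so n = 6.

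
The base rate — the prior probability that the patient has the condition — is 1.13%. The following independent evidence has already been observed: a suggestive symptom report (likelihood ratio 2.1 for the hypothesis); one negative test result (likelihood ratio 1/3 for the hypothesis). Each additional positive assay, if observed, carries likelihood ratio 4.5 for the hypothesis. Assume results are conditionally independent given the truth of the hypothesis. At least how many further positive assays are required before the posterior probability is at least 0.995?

Prior odds = 0.0113/0.9887 = 113/9887.
Combined Bayes factor of the evidence already in hand = 2.1 × (1/3) = 0.7.
Odds after that evidence = (113/9887) × 0.7 = 791/98870.
Target odds = 0.995/0.005 = 199.
Need 4.5ⁿ ≥ 199 ÷ (791/98870) = 19675130/791.
4.5⁶ = 8303.765625 falls short of 19675130/791 but 4.5⁷ = 4782969/128 reaches it, so n = 7.

7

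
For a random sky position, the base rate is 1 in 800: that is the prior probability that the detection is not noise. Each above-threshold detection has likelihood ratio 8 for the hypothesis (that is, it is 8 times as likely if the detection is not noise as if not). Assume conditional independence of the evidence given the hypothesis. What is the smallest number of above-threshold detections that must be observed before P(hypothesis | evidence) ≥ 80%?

Prior odds: 0.00125 ÷ 0.99875 = 1/799.
Likelihood ratio per above-threshold detection = 8.
Target posterior odds = 0.8/0.2 = 4.
Require 8ⁿ ≥ 4 ÷ (1/799) = 3196.
8³ = 512 falls short of 3196 but 8⁴ = 4096 reaches it, so n = 4.

4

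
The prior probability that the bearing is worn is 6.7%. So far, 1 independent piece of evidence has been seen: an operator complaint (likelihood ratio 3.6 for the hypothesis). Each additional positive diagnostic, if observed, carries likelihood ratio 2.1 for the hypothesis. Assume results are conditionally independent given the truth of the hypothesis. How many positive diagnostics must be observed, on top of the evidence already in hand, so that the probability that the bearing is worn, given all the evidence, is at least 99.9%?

12

Prior odds = 0.067/0.933 = 67/933.
Bayes factor of the evidence already in hand = 3.6.
Odds after that evidence = (67/933) × 3.6 = 402/1555.
Target odds = 0.999/0.001 = 999.
Need 2.1ⁿ ≥ 999 ÷ (402/1555) = 517815/134.
2.1¹¹ ≈3502.78 falls short of 517815/134 but 2.1¹² ≈7355.83 reaches it, so n = 12.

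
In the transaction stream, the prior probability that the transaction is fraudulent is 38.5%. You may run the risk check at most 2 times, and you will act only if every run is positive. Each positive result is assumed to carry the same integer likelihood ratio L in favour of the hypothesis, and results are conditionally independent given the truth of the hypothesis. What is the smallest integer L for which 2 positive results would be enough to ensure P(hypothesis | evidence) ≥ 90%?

4

Prior odds = 0.385/0.615 = 77/123.
Target odds = 0.9/0.1 = 9.
Need L² ≥ 9 ÷ (77/123) = 1107/77.
3² = 9 < 1107/77 ≤ 16 = 4², so L = 4.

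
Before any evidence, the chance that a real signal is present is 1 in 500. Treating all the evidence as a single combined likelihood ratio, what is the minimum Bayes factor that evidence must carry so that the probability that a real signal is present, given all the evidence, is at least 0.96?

Prior odds = 0.002/0.998 = 1/499.
Target odds = 0.96/0.04 = 24.
Required Bayes factor = 24 ÷ (1/499) = 11976.

11976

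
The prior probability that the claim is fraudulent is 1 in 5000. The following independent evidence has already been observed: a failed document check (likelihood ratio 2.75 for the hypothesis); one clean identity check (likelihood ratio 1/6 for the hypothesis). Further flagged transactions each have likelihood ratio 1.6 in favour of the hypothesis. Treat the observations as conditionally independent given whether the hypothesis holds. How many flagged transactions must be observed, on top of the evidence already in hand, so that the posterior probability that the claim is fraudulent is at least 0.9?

25

Prior odds = 0.0002/0.9998 = 1/4999.
Combined Bayes factor of the evidence already in hand = 2.75 × (1/6) = 11/24.
Odds after that evidence = (1/4999) × 11/24 = 11/119976.
Target odds = 0.9/0.1 = 9.
Need 1.6ⁿ ≥ 9 ÷ (11/119976) = 1079784/11.
1.6²⁴ ≈79228.2 falls short of 1079784/11 but 1.6²⁵ ≈126765 reaches it, so n = 25.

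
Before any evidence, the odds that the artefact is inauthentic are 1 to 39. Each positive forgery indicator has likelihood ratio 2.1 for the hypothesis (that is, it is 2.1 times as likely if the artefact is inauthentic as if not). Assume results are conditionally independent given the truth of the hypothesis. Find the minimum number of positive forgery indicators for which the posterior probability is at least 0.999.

Prior odds = 1/39.
Likelihood ratio per positive forgery indicator = 2.1.
Target odds: 0.999 ÷ 0.001 = 999.
Require 2.1ⁿ ≥ 999 ÷ (1/39) = 38961.
2.1¹⁴ ≈32439.2 falls short of 38961 but 2.1¹⁵ ≈68122.3 reaches it, so n = 15.

15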